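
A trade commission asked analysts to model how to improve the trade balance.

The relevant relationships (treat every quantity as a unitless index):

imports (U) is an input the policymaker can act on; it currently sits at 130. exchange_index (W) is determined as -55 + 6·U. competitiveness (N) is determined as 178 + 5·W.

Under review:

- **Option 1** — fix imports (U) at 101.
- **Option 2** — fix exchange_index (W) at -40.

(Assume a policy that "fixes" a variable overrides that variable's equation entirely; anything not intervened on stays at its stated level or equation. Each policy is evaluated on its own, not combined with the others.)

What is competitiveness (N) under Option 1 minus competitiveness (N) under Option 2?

Option 1 (U := 101):
  U = 101
  W = -55 + 6·101 = 551
  N = 178 + 5·551 = 2933
Option 2 (W := -40):
  U = 130
  W = -40
  N = 178 + 5·(-40) = -22
N: 2933 − (-22) = 2955

2955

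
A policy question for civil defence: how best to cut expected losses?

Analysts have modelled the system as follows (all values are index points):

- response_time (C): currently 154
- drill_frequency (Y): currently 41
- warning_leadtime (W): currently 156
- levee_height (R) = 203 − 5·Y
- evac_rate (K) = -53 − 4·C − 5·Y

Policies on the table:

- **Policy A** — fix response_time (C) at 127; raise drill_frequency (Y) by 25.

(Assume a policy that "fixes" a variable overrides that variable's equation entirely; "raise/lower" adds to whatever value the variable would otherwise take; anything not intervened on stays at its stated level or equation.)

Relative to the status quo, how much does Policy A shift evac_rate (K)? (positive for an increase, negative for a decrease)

-17

Baseline:
  C = 154
  Y = 41
  K = -53 − 4·154 − 5·41 = -874
Policy A (C := 127, Y + 25):
  C = 127
  Y = 41 + 25 = 66
  K = -53 − 4·127 − 5·66 = -891
Change in K: -891 − (-874) = -17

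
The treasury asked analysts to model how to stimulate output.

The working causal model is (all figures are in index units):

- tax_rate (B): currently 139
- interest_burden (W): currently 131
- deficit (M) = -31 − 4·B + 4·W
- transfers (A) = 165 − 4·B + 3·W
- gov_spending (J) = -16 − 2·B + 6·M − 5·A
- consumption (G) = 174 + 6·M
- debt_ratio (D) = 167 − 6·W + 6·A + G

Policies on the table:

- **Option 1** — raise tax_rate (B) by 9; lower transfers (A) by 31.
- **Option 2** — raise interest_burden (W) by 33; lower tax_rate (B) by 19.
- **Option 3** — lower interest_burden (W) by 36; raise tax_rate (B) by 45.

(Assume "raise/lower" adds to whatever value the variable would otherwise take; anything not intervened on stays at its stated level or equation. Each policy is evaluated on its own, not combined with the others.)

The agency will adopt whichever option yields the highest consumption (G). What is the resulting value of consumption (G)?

1044

Option 1 (B + 9, A − 31):
  B = 139 + 9 = 148
  W = 131
  M = -31 − 4·148 + 4·131 = -99
  G = 174 + 6·(-99) = -420
Option 2 (W + 33, B − 19):
  B = 139 − 19 = 120
  W = 131 + 33 = 164
  M = -31 − 4·120 + 4·164 = 145
  G = 174 + 6·145 = 1044
Option 3 (W − 36, B + 45):
  B = 139 + 45 = 184
  W = 131 − 36 = 95
  M = -31 − 4·184 + 4·95 = -387
  G = 174 + 6·(-387) = -2148
Comparing — Option 1: G=-420, Option 2: G=1044, Option 3: G=-2148. Highest is 1044 (Option 2).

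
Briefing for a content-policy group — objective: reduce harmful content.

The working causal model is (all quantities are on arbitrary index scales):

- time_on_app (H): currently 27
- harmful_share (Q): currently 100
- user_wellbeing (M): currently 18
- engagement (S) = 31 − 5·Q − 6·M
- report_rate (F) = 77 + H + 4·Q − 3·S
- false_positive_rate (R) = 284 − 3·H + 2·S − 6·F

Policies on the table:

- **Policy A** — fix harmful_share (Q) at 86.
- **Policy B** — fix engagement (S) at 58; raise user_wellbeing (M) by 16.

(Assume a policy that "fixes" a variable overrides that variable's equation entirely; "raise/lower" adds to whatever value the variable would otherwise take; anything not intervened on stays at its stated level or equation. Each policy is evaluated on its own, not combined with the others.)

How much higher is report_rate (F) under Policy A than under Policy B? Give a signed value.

Policy A (Q := 86):
  H = 27
  Q = 86
  M = 18
  S = 31 − 5·86 − 6·18 = -507
  F = 77 + 27 + 4·86 − 3·(-507) = 1969
Policy B (S := 58, M + 16):
  H = 27
  Q = 100
  M = 18 + 16 = 34
  S = 58
  F = 77 + 27 + 4·100 − 3·58 = 330
F: 1969 − 330 = 1639

1639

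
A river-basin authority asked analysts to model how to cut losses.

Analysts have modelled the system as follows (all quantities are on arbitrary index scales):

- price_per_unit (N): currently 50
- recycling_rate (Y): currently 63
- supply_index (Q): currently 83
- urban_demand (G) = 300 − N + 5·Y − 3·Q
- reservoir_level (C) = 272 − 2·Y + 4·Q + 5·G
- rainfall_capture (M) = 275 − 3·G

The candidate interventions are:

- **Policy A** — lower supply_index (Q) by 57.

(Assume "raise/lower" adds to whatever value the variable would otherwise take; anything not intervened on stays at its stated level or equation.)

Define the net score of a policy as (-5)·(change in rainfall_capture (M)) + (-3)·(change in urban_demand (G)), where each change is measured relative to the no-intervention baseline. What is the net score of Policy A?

2052

Baseline:
  N = 50
  Y = 63
  Q = 83
  G = 300 − 50 + 5·63 − 3·83 = 316
  M = 275 − 3·316 = -673
Policy A (Q − 57):
  N = 50
  Y = 63
  Q = 83 − 57 = 26
  G = 300 − 50 + 5·63 − 3·26 = 487
  M = 275 − 3·487 = -1186
ΔM = -1186 − (-673) = -513; ΔG = 487 − 316 = 171
Score = (-5)·(-513) + (-3)·171 = 2052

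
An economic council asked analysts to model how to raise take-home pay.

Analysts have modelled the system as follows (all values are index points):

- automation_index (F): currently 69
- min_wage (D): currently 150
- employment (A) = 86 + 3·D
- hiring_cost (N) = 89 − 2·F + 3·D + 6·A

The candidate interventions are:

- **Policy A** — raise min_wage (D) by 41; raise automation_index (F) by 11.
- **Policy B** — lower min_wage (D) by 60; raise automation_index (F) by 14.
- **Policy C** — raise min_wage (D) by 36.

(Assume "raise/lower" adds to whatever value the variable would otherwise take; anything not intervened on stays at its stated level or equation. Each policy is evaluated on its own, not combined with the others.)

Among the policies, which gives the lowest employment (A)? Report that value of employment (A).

Policy A (D + 41, F + 11):
  D = 150 + 41 = 191
  A = 86 + 3·191 = 659
Policy B (D − 60, F + 14):
  D = 150 − 60 = 90
  A = 86 + 3·90 = 356
Policy C (D + 36):
  D = 150 + 36 = 186
  A = 86 + 3·186 = 644
Comparing — Policy A: A=659, Policy B: A=356, Policy C: A=644. Lowest is 356 (Policy B).

356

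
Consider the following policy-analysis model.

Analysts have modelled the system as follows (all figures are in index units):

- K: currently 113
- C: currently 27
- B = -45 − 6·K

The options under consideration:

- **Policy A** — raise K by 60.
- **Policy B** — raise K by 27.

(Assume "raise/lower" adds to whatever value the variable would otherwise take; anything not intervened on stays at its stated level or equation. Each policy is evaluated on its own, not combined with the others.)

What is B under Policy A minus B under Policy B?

-198

Policy A (K + 60):
  K = 113 + 60 = 173
  B = -45 − 6·173 = -1083
Policy B (K + 27):
  K = 113 + 27 = 140
  B = -45 − 6·140 = -885
B: -1083 − (-885) = -198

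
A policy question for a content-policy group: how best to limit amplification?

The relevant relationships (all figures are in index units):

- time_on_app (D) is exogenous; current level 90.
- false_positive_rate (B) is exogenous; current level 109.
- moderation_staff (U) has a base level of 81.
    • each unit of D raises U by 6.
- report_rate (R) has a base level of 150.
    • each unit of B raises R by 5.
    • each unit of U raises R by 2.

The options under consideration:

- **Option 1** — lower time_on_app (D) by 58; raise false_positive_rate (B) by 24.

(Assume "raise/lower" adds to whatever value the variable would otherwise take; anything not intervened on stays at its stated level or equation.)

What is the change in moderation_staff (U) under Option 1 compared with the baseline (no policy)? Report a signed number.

Baseline:
  D = 90
  U = 81 + 6·90 = 621
Option 1 (D − 58, B + 24):
  D = 90 − 58 = 32
  U = 81 + 6·32 = 273
Change in U: 273 − 621 = -348

-348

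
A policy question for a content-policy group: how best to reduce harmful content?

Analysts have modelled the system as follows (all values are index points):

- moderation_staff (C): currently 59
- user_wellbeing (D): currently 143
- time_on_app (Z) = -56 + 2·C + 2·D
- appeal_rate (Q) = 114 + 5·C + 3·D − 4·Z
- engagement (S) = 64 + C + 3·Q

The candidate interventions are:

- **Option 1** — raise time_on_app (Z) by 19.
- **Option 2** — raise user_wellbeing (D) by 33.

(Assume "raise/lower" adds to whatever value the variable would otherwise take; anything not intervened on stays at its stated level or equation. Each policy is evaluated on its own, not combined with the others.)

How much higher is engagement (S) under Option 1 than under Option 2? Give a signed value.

267

Option 1 (Z + 19):
  C = 59
  D = 143
  Z = -56 + 2·59 + 2·143 (+19 from intervention) = 367
  Q = 114 + 5·59 + 3·143 − 4·367 = -630
  S = 64 + 59 + 3·(-630) = -1767
Option 2 (D + 33):
  C = 59
  D = 143 + 33 = 176
  Z = -56 + 2·59 + 2·176 = 414
  Q = 114 + 5·59 + 3·176 − 4·414 = -719
  S = 64 + 59 + 3·(-719) = -2034
S: -1767 − (-2034) = 267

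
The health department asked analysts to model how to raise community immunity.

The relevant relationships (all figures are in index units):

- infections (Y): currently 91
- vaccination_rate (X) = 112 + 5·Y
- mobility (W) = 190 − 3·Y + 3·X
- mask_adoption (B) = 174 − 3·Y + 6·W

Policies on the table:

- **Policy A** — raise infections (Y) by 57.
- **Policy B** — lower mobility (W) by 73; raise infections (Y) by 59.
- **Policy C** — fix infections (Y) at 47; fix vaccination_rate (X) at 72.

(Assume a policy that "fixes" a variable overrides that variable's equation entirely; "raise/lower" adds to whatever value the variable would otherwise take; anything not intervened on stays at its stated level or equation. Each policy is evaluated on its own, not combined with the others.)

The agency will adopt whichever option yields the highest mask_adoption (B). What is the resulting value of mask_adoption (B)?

Policy A (Y + 57):
  Y = 91 + 57 = 148
  X = 112 + 5·148 = 852
  W = 190 − 3·148 + 3·852 = 2302
  B = 174 − 3·148 + 6·2302 = 13542
Policy B (W − 73, Y + 59):
  Y = 91 + 59 = 150
  X = 112 + 5·150 = 862
  W = 190 − 3·150 + 3·862 (−73 from intervention) = 2253
  B = 174 − 3·150 + 6·2253 = 13242
Policy C (Y := 47, X := 72):
  Y = 47
  X = 72
  W = 190 − 3·47 + 3·72 = 265
  B = 174 − 3·47 + 6·265 = 1623
Comparing — Policy A: B=13542, Policy B: B=13242, Policy C: B=1623. Highest is 13542 (Policy A).

13542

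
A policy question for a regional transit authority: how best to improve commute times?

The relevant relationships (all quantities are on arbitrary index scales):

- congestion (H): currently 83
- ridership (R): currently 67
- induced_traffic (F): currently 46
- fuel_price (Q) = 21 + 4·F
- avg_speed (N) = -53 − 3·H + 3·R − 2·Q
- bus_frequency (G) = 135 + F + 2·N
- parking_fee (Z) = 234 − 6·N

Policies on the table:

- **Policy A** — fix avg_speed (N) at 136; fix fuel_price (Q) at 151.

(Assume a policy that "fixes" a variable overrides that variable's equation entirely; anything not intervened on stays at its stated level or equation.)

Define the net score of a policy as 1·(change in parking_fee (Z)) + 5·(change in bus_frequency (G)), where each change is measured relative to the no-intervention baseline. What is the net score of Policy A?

2588

Baseline:
  H = 83
  R = 67
  F = 46
  Q = 21 + 4·46 = 205
  N = -53 − 3·83 + 3·67 − 2·205 = -511
  G = 135 + 46 + 2·(-511) = -841
  Z = 234 − 6·(-511) = 3300
Policy A (N := 136, Q := 151):
  H = 83
  R = 67
  F = 46
  Q = 151
  N = 136
  G = 135 + 46 + 2·136 = 453
  Z = 234 − 6·136 = -582
ΔZ = -582 − 3300 = -3882; ΔG = 453 − (-841) = 1294
Score = 1·(-3882) + 5·1294 = 2588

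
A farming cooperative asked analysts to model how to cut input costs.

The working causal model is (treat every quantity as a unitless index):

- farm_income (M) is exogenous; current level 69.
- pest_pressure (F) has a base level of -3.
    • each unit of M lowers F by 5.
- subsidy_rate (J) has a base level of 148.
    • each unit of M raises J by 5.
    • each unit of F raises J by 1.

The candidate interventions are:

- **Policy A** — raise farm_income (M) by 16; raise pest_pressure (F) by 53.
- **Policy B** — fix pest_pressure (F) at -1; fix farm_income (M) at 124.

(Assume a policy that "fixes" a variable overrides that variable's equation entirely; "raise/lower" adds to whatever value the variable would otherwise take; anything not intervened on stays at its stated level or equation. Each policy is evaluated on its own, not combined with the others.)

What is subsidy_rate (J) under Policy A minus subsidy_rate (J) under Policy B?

-569

Policy A (M + 16, F + 53):
  M = 69 + 16 = 85
  F = -3 − 5·85 (+53 from intervention) = -375
  J = 148 + 5·85 + (-375) = 198
Policy B (F := -1, M := 124):
  M = 124
  F = -1
  J = 148 + 5·124 + (-1) = 767
J: 198 − 767 = -569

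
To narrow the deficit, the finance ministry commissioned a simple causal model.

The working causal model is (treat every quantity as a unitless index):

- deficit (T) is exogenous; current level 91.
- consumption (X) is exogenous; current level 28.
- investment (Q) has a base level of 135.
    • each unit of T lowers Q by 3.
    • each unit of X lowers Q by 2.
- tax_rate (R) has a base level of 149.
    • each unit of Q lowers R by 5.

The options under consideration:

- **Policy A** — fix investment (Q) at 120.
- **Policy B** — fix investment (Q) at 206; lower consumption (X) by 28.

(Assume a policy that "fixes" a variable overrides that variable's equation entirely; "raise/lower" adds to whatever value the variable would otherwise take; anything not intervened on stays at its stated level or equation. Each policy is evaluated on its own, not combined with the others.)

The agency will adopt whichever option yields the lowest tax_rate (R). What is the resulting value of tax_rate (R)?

Policy A (Q := 120):
  T = 91
  X = 28
  Q = 120
  R = 149 − 5·120 = -451
Policy B (Q := 206, X − 28):
  T = 91
  X = 28 − 28 = 0
  Q = 206
  R = 149 − 5·206 = -881
Comparing — Policy A: R=-451, Policy B: R=-881. Lowest is -881 (Policy B).

-881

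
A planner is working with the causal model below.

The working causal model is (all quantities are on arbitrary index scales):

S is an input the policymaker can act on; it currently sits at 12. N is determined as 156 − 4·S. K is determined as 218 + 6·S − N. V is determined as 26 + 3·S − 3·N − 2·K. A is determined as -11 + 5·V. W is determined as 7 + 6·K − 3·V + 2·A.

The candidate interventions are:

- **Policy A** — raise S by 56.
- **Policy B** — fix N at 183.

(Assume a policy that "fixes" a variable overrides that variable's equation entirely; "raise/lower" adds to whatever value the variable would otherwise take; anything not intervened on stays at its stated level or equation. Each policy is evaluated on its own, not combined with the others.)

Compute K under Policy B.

107

Policy B (N := 183):
  S = 12
  N = 183
  K = 218 + 6·12 − 183 = 107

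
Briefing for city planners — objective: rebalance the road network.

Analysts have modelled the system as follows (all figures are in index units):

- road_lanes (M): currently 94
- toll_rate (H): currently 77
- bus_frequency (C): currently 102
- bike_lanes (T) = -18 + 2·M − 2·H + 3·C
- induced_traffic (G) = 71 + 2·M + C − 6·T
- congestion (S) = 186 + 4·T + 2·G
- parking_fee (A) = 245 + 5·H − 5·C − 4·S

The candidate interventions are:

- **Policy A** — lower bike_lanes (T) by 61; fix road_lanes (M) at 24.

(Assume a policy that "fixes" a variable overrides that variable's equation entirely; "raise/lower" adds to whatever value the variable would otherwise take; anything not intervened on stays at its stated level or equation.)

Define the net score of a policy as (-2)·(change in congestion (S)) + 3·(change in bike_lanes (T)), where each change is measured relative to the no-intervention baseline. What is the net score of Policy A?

Baseline:
  M = 94
  H = 77
  C = 102
  T = -18 + 2·94 − 2·77 + 3·102 = 322
  G = 71 + 2·94 + 102 − 6·322 = -1571
  S = 186 + 4·322 + 2·(-1571) = -1668
Policy A (T − 61, M := 24):
  M = 24
  H = 77
  C = 102
  T = -18 + 2·24 − 2·77 + 3·102 (−61 from intervention) = 121
  G = 71 + 2·24 + 102 − 6·121 = -505
  S = 186 + 4·121 + 2·(-505) = -340
ΔS = -340 − (-1668) = 1328; ΔT = 121 − 322 = -201
Score = (-2)·1328 + 3·(-201) = -3259

-3259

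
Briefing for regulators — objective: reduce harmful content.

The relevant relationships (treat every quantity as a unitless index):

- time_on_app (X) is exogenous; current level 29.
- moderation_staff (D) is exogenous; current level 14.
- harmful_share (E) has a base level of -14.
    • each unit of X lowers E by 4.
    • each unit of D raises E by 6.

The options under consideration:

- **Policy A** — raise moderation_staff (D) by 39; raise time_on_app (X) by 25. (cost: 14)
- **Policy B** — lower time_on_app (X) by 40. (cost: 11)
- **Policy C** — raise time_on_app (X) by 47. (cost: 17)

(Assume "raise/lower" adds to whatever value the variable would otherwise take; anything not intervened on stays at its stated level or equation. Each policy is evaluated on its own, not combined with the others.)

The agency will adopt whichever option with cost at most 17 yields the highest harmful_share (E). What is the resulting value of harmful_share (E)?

114

Policy A (D + 39, X + 25):
  X = 29 + 25 = 54
  D = 14 + 39 = 53
  E = -14 − 4·54 + 6·53 = 88
Policy B (X − 40):
  X = 29 − 40 = -11
  D = 14
  E = -14 − 4·(-11) + 6·14 = 114
Policy C (X + 47):
  X = 29 + 47 = 76
  D = 14
  E = -14 − 4·76 + 6·14 = -234
Comparing — Policy A: E=88, Policy B: E=114, Policy C: E=-234. Highest is 114 (Policy B).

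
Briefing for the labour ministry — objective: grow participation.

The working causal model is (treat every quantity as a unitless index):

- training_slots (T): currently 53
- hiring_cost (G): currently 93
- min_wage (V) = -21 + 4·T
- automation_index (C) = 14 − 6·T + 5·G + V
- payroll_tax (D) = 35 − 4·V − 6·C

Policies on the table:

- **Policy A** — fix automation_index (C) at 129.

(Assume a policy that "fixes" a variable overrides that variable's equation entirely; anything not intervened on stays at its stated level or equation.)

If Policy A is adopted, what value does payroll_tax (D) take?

Policy A (C := 129):
  T = 53
  G = 93
  V = -21 + 4·53 = 191
  C = 129
  D = 35 − 4·191 − 6·129 = -1503

-1503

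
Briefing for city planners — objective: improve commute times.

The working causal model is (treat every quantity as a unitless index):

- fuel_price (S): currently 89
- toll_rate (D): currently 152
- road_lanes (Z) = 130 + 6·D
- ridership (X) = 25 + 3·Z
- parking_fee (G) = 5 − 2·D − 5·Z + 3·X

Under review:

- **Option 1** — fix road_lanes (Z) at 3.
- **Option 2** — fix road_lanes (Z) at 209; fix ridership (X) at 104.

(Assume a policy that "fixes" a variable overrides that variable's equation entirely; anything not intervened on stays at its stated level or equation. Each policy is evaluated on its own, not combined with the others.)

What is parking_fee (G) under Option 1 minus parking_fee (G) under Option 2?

820

Option 1 (Z := 3):
  D = 152
  Z = 3
  X = 25 + 3·3 = 34
  G = 5 − 2·152 − 5·3 + 3·34 = -212
Option 2 (Z := 209, X := 104):
  D = 152
  Z = 209
  X = 104
  G = 5 − 2·152 − 5·209 + 3·104 = -1032
G: -212 − (-1032) = 820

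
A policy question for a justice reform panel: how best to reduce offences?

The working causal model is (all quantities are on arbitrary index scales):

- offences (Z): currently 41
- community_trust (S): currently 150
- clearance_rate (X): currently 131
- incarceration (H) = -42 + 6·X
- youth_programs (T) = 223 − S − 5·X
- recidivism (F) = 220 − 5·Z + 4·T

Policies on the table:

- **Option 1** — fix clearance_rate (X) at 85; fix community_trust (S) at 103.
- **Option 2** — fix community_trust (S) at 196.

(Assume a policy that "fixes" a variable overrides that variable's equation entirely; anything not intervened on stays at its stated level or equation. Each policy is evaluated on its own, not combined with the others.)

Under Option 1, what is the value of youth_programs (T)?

Option 1 (X := 85, S := 103):
  S = 103
  X = 85
  T = 223 − 103 − 5·85 = -305

-305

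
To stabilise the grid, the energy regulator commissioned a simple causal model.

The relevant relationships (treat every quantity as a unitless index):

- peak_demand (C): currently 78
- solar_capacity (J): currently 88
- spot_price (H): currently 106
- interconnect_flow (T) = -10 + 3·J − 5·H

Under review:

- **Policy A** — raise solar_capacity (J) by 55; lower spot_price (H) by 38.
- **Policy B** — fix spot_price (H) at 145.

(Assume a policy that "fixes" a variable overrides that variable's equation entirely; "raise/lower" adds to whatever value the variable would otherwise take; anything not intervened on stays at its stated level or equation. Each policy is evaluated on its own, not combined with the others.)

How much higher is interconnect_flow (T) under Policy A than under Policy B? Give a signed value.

Policy A (J + 55, H − 38):
  J = 88 + 55 = 143
  H = 106 − 38 = 68
  T = -10 + 3·143 − 5·68 = 79
Policy B (H := 145):
  J = 88
  H = 145
  T = -10 + 3·88 − 5·145 = -471
T: 79 − (-471) = 550

550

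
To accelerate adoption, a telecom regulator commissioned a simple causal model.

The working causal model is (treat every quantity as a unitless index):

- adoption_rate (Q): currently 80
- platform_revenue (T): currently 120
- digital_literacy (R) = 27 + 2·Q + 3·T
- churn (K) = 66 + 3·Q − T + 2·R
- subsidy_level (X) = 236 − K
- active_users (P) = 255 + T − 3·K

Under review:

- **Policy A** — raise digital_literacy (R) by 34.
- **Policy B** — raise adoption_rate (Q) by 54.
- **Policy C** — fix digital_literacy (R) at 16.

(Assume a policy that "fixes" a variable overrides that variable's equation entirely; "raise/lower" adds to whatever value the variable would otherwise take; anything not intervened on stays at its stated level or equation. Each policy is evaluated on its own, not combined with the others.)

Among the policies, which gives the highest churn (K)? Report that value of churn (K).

Policy A (R + 34):
  Q = 80
  T = 120
  R = 27 + 2·80 + 3·120 (+34 from intervention) = 581
  K = 66 + 3·80 − 120 + 2·581 = 1348
Policy B (Q + 54):
  Q = 80 + 54 = 134
  T = 120
  R = 27 + 2·134 + 3·120 = 655
  K = 66 + 3·134 − 120 + 2·655 = 1658
Policy C (R := 16):
  Q = 80
  T = 120
  R = 16
  K = 66 + 3·80 − 120 + 2·16 = 218
Comparing — Policy A: K=1348, Policy B: K=1658, Policy C: K=218. Highest is 1658 (Policy B).

1658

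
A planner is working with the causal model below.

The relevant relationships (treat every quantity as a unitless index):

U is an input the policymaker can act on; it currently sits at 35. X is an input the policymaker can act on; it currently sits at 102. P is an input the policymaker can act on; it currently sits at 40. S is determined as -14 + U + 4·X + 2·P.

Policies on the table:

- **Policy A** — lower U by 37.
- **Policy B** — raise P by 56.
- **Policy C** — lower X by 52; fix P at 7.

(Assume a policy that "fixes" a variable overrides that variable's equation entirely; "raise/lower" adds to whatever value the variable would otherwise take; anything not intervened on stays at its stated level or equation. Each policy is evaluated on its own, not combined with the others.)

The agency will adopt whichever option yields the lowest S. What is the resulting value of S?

Policy A (U − 37):
  U = 35 − 37 = -2
  X = 102
  P = 40
  S = -14 + (-2) + 4·102 + 2·40 = 472
Policy B (P + 56):
  U = 35
  X = 102
  P = 40 + 56 = 96
  S = -14 + 35 + 4·102 + 2·96 = 621
Policy C (X − 52, P := 7):
  U = 35
  X = 102 − 52 = 50
  P = 7
  S = -14 + 35 + 4·50 + 2·7 = 235
Comparing — Policy A: S=472, Policy B: S=621, Policy C: S=235. Lowest is 235 (Policy C).

235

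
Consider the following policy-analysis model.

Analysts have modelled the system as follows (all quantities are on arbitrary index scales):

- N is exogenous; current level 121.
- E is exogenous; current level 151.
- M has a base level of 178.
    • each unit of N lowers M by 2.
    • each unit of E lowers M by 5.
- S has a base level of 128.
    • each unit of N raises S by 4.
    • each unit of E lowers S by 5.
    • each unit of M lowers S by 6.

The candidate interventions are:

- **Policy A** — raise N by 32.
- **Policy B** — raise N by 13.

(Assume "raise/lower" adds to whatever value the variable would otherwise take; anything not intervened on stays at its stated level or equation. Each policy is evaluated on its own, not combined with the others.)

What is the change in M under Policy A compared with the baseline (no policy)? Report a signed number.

Baseline:
  N = 121
  E = 151
  M = 178 − 2·121 − 5·151 = -819
Policy A (N + 32):
  N = 121 + 32 = 153
  E = 151
  M = 178 − 2·153 − 5·151 = -883
Change in M: -883 − (-819) = -64

-64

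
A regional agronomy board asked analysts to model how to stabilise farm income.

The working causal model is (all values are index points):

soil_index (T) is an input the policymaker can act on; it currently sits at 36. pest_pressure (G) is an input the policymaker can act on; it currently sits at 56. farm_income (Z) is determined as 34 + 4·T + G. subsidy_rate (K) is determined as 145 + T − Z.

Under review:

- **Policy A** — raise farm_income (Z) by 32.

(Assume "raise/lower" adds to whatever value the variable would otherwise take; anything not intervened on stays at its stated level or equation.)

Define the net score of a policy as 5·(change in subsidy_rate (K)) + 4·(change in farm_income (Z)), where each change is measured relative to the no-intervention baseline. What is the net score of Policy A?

-32

Baseline:
  T = 36
  G = 56
  Z = 34 + 4·36 + 56 = 234
  K = 145 + 36 − 234 = -53
Policy A (Z + 32):
  T = 36
  G = 56
  Z = 34 + 4·36 + 56 (+32 from intervention) = 266
  K = 145 + 36 − 266 = -85
ΔK = -85 − (-53) = -32; ΔZ = 266 − 234 = 32
Score = 5·(-32) + 4·32 = -32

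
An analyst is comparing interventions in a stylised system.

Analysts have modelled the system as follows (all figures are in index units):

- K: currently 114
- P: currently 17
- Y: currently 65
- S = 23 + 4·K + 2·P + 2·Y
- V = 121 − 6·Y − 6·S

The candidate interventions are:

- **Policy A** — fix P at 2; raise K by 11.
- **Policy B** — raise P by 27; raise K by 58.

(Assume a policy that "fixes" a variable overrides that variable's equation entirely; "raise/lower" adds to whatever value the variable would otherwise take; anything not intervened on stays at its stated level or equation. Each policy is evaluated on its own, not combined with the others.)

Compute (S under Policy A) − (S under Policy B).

Policy A (P := 2, K + 11):
  K = 114 + 11 = 125
  P = 2
  Y = 65
  S = 23 + 4·125 + 2·2 + 2·65 = 657
Policy B (P + 27, K + 58):
  K = 114 + 58 = 172
  P = 17 + 27 = 44
  Y = 65
  S = 23 + 4·172 + 2·44 + 2·65 = 929
S: 657 − 929 = -272

-272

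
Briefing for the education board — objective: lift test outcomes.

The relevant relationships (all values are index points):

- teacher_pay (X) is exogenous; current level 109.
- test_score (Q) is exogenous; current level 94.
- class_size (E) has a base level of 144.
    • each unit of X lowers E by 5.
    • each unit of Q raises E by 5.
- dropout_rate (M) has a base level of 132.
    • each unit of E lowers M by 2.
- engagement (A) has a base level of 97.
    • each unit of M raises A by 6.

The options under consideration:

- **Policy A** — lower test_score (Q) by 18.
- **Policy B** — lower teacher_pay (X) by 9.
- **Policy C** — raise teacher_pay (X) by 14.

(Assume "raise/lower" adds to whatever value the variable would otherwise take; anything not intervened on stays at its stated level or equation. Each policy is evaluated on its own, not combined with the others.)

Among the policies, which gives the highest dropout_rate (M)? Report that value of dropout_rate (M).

174

Policy A (Q − 18):
  X = 109
  Q = 94 − 18 = 76
  E = 144 − 5·109 + 5·76 = -21
  M = 132 − 2·(-21) = 174
Policy B (X − 9):
  X = 109 − 9 = 100
  Q = 94
  E = 144 − 5·100 + 5·94 = 114
  M = 132 − 2·114 = -96
Policy C (X + 14):
  X = 109 + 14 = 123
  Q = 94
  E = 144 − 5·123 + 5·94 = -1
  M = 132 − 2·(-1) = 134
Comparing — Policy A: M=174, Policy B: M=-96, Policy C: M=134. Highest is 174 (Policy A).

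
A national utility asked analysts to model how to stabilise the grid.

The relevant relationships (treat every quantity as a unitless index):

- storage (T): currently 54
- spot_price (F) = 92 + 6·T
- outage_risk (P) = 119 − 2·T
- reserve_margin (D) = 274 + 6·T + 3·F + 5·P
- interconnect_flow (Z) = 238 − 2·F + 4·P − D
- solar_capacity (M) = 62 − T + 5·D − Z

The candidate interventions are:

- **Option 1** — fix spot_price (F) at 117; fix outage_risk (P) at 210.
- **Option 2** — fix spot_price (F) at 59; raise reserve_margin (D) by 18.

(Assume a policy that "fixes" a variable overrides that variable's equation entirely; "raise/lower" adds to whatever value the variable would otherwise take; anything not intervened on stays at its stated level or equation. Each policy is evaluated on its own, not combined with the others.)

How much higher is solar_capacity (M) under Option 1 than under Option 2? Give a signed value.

6226

Option 1 (F := 117, P := 210):
  T = 54
  F = 117
  P = 210
  D = 274 + 6·54 + 3·117 + 5·210 = 1999
  Z = 238 − 2·117 + 4·210 − 1999 = -1155
  M = 62 − 54 + 5·1999 − (-1155) = 11158
Option 2 (F := 59, D + 18):
  T = 54
  F = 59
  P = 119 − 2·54 = 11
  D = 274 + 6·54 + 3·59 + 5·11 (+18 from intervention) = 848
  Z = 238 − 2·59 + 4·11 − 848 = -684
  M = 62 − 54 + 5·848 − (-684) = 4932
M: 11158 − 4932 = 6226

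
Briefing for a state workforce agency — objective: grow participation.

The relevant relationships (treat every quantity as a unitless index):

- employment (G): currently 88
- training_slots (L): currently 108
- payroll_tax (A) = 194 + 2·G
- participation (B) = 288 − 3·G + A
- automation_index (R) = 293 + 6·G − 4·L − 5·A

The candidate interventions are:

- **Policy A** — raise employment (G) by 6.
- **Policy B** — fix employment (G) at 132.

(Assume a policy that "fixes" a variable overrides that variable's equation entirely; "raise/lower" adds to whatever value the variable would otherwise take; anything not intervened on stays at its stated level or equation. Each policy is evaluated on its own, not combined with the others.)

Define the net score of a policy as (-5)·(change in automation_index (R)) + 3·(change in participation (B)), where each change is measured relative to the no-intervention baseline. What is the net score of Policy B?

748

Baseline:
  G = 88
  L = 108
  A = 194 + 2·88 = 370
  B = 288 − 3·88 + 370 = 394
  R = 293 + 6·88 − 4·108 − 5·370 = -1461
Policy B (G := 132):
  G = 132
  L = 108
  A = 194 + 2·132 = 458
  B = 288 − 3·132 + 458 = 350
  R = 293 + 6·132 − 4·108 − 5·458 = -1637
ΔR = -1637 − (-1461) = -176; ΔB = 350 − 394 = -44
Score = (-5)·(-176) + 3·(-44) = 748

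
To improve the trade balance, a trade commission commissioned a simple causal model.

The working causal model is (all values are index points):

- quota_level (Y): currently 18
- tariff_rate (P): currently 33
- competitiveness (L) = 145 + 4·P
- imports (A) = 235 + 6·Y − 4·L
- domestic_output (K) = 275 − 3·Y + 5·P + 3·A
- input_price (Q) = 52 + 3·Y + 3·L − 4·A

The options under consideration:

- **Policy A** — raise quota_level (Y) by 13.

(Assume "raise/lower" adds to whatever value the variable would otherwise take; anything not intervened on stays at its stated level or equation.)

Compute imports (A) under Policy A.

-687

Policy A (Y + 13):
  Y = 18 + 13 = 31
  P = 33
  L = 145 + 4·33 = 277
  A = 235 + 6·31 − 4·277 = -687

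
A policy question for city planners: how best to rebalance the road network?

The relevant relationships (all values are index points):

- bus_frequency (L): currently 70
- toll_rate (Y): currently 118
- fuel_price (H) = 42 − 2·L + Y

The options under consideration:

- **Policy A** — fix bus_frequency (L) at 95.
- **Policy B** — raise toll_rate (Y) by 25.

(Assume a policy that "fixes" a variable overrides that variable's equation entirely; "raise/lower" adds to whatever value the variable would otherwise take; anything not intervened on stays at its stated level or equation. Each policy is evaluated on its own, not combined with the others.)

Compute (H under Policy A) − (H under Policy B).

Policy A (L := 95):
  L = 95
  Y = 118
  H = 42 − 2·95 + 118 = -30
Policy B (Y + 25):
  L = 70
  Y = 118 + 25 = 143
  H = 42 − 2·70 + 143 = 45
H: -30 − 45 = -75

-75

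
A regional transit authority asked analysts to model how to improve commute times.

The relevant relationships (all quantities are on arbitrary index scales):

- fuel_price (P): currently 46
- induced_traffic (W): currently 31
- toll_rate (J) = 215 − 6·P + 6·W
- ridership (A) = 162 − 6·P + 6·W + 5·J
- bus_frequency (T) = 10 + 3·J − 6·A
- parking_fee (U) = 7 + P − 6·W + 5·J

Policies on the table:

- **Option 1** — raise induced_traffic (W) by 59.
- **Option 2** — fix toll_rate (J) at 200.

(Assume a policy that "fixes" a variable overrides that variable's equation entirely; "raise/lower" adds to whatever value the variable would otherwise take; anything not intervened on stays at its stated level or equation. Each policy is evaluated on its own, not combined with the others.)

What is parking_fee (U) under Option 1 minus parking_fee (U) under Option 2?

1041

Option 1 (W + 59):
  P = 46
  W = 31 + 59 = 90
  J = 215 − 6·46 + 6·90 = 479
  U = 7 + 46 − 6·90 + 5·479 = 1908
Option 2 (J := 200):
  P = 46
  W = 31
  J = 200
  U = 7 + 46 − 6·31 + 5·200 = 867
U: 1908 − 867 = 1041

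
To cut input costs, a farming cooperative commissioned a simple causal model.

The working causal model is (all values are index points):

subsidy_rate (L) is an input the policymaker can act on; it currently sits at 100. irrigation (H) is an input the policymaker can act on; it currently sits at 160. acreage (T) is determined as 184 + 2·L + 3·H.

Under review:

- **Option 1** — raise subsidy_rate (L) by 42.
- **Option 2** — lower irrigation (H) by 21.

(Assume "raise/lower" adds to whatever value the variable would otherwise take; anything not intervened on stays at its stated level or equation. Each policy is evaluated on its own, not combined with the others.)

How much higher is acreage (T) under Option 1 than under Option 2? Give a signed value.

Option 1 (L + 42):
  L = 100 + 42 = 142
  H = 160
  T = 184 + 2·142 + 3·160 = 948
Option 2 (H − 21):
  L = 100
  H = 160 − 21 = 139
  T = 184 + 2·100 + 3·139 = 801
T: 948 − 801 = 147

147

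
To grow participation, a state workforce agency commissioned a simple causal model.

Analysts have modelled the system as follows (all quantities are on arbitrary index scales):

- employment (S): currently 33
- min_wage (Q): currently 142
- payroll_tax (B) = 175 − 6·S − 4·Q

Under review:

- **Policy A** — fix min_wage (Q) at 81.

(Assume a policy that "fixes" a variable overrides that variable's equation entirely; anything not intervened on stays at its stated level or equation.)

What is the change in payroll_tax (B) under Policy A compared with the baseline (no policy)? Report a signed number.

244

Baseline:
  S = 33
  Q = 142
  B = 175 − 6·33 − 4·142 = -591
Policy A (Q := 81):
  S = 33
  Q = 81
  B = 175 − 6·33 − 4·81 = -347
Change in B: -347 − (-591) = 244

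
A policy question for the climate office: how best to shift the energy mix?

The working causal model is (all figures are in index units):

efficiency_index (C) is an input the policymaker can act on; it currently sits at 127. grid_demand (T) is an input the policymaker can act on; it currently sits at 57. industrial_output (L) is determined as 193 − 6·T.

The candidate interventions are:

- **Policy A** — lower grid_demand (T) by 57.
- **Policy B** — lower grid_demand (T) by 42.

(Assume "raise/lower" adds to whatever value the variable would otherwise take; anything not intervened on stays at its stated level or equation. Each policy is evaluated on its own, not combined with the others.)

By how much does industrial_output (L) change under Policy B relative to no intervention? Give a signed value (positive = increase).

Baseline:
  T = 57
  L = 193 − 6·57 = -149
Policy B (T − 42):
  T = 57 − 42 = 15
  L = 193 − 6·15 = 103
Change in L: 103 − (-149) = 252

252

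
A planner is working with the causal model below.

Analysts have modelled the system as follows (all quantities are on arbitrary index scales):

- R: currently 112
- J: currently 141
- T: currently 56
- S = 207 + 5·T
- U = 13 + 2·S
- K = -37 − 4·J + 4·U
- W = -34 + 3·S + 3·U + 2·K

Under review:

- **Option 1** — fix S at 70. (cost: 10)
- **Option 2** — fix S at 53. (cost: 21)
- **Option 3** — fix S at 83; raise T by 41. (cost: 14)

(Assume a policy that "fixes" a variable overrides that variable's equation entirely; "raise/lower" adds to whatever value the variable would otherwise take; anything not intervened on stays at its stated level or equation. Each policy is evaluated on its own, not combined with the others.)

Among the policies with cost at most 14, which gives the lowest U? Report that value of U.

Option 1 (S := 70):
  T = 56
  S = 70
  U = 13 + 2·70 = 153
Option 3 (S := 83, T + 41):
  T = 56 + 41 = 97
  S = 83
  U = 13 + 2·83 = 179
Comparing — Option 1: U=153, Option 3: U=179. Lowest is 153 (Option 1).

153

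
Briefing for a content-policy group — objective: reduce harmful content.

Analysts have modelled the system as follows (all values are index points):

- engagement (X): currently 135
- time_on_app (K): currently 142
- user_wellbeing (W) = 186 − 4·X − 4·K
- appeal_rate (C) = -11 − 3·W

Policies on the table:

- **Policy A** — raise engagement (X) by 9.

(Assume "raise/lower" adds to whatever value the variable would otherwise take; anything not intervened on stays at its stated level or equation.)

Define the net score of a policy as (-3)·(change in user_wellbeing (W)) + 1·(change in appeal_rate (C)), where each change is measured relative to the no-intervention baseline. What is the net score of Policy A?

Baseline:
  X = 135
  K = 142
  W = 186 − 4·135 − 4·142 = -922
  C = -11 − 3·(-922) = 2755
Policy A (X + 9):
  X = 135 + 9 = 144
  K = 142
  W = 186 − 4·144 − 4·142 = -958
  C = -11 − 3·(-958) = 2863
ΔW = -958 − (-922) = -36; ΔC = 2863 − 2755 = 108
Score = (-3)·(-36) + 1·108 = 216

216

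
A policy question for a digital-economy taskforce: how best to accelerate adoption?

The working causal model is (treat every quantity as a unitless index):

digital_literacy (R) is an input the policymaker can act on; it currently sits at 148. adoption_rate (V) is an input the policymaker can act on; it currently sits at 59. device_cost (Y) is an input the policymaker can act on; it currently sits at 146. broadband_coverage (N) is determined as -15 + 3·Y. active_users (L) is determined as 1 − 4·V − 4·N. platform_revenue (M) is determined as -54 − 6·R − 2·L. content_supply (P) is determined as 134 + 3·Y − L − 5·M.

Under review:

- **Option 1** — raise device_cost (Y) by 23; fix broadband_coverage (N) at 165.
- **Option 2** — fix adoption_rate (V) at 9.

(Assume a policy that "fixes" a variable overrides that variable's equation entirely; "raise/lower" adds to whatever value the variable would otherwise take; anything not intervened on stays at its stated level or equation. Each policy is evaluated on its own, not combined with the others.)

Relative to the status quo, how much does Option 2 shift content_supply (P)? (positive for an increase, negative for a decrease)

Baseline:
  R = 148
  V = 59
  Y = 146
  N = -15 + 3·146 = 423
  L = 1 − 4·59 − 4·423 = -1927
  M = -54 − 6·148 − 2·(-1927) = 2912
  P = 134 + 3·146 − (-1927) − 5·2912 = -12061
Option 2 (V := 9):
  R = 148
  V = 9
  Y = 146
  N = -15 + 3·146 = 423
  L = 1 − 4·9 − 4·423 = -1727
  M = -54 − 6·148 − 2·(-1727) = 2512
  P = 134 + 3·146 − (-1727) − 5·2512 = -10261
Change in P: -10261 − (-12061) = 1800

1800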